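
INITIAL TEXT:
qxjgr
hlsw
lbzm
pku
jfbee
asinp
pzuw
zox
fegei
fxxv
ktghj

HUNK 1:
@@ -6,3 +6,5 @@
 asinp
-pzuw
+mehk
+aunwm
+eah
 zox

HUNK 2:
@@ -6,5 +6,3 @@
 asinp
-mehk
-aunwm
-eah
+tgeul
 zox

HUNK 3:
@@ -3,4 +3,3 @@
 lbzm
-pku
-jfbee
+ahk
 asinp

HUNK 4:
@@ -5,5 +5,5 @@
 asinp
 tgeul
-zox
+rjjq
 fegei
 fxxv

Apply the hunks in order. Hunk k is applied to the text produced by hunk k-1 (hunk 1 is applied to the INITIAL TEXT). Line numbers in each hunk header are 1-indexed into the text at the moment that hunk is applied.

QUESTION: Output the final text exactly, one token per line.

Hunk 1: at line 6 remove [pzuw] add [mehk,aunwm,eah] -> 13 lines: qxjgr hlsw lbzm pku jfbee asinp mehk aunwm eah zox fegei fxxv ktghj
Hunk 2: at line 6 remove [mehk,aunwm,eah] add [tgeul] -> 11 lines: qxjgr hlsw lbzm pku jfbee asinp tgeul zox fegei fxxv ktghj
Hunk 3: at line 3 remove [pku,jfbee] add [ahk] -> 10 lines: qxjgr hlsw lbzm ahk asinp tgeul zox fegei fxxv ktghj
Hunk 4: at line 5 remove [zox] add [rjjq] -> 10 lines: qxjgr hlsw lbzm ahk asinp tgeul rjjq fegei fxxv ktghj

Answer: qxjgr
hlsw
lbzm
ahk
asinp
tgeul
rjjq
fegei
fxxv
ktghj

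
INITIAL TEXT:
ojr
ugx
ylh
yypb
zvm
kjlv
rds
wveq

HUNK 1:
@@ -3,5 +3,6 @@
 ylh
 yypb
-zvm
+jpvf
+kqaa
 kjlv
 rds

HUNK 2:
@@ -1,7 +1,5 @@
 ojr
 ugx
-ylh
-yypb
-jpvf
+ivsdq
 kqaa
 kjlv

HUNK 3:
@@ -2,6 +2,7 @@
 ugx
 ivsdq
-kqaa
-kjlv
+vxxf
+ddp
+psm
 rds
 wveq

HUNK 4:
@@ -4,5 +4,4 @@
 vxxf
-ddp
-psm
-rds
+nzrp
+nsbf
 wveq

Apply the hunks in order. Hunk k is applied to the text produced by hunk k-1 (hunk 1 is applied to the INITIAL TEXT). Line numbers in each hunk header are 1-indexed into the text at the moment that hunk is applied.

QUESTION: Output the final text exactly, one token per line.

Answer: ojr
ugx
ivsdq
vxxf
nzrp
nsbf
wveq

Derivation:
Hunk 1: at line 3 remove [zvm] add [jpvf,kqaa] -> 9 lines: ojr ugx ylh yypb jpvf kqaa kjlv rds wveq
Hunk 2: at line 1 remove [ylh,yypb,jpvf] add [ivsdq] -> 7 lines: ojr ugx ivsdq kqaa kjlv rds wveq
Hunk 3: at line 2 remove [kqaa,kjlv] add [vxxf,ddp,psm] -> 8 lines: ojr ugx ivsdq vxxf ddp psm rds wveq
Hunk 4: at line 4 remove [ddp,psm,rds] add [nzrp,nsbf] -> 7 lines: ojr ugx ivsdq vxxf nzrp nsbf wveq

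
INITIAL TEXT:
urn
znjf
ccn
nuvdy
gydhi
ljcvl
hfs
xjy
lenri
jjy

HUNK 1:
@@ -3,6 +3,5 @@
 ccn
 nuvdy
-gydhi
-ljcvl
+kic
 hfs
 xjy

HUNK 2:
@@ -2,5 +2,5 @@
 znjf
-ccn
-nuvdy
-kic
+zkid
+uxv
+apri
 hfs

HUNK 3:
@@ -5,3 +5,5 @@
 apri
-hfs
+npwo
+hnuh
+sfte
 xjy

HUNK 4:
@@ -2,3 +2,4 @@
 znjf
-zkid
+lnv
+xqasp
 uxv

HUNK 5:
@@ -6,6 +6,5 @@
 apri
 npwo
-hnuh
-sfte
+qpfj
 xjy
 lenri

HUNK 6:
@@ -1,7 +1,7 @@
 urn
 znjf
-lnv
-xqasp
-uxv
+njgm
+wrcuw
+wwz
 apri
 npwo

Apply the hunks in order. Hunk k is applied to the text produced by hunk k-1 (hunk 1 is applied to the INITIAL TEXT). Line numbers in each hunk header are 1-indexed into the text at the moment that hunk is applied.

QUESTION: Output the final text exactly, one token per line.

Hunk 1: at line 3 remove [gydhi,ljcvl] add [kic] -> 9 lines: urn znjf ccn nuvdy kic hfs xjy lenri jjy
Hunk 2: at line 2 remove [ccn,nuvdy,kic] add [zkid,uxv,apri] -> 9 lines: urn znjf zkid uxv apri hfs xjy lenri jjy
Hunk 3: at line 5 remove [hfs] add [npwo,hnuh,sfte] -> 11 lines: urn znjf zkid uxv apri npwo hnuh sfte xjy lenri jjy
Hunk 4: at line 2 remove [zkid] add [lnv,xqasp] -> 12 lines: urn znjf lnv xqasp uxv apri npwo hnuh sfte xjy lenri jjy
Hunk 5: at line 6 remove [hnuh,sfte] add [qpfj] -> 11 lines: urn znjf lnv xqasp uxv apri npwo qpfj xjy lenri jjy
Hunk 6: at line 1 remove [lnv,xqasp,uxv] add [njgm,wrcuw,wwz] -> 11 lines: urn znjf njgm wrcuw wwz apri npwo qpfj xjy lenri jjy

Answer: urn
znjf
njgm
wrcuw
wwz
apri
npwo
qpfj
xjy
lenri
jjy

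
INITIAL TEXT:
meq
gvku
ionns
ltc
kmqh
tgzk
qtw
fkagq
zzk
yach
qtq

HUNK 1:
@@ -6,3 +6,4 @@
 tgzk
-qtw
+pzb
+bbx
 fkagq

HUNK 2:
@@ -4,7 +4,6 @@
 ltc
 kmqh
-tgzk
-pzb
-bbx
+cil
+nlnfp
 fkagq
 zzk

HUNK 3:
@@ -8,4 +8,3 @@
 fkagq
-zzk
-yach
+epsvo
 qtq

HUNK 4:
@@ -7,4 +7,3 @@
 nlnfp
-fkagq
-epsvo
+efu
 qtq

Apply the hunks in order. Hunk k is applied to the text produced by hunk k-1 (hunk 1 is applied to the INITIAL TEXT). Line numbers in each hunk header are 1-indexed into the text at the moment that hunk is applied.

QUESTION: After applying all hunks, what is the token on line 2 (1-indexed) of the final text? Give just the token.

Answer: gvku

Derivation:
Hunk 1: at line 6 remove [qtw] add [pzb,bbx] -> 12 lines: meq gvku ionns ltc kmqh tgzk pzb bbx fkagq zzk yach qtq
Hunk 2: at line 4 remove [tgzk,pzb,bbx] add [cil,nlnfp] -> 11 lines: meq gvku ionns ltc kmqh cil nlnfp fkagq zzk yach qtq
Hunk 3: at line 8 remove [zzk,yach] add [epsvo] -> 10 lines: meq gvku ionns ltc kmqh cil nlnfp fkagq epsvo qtq
Hunk 4: at line 7 remove [fkagq,epsvo] add [efu] -> 9 lines: meq gvku ionns ltc kmqh cil nlnfp efu qtq
Final line 2: gvku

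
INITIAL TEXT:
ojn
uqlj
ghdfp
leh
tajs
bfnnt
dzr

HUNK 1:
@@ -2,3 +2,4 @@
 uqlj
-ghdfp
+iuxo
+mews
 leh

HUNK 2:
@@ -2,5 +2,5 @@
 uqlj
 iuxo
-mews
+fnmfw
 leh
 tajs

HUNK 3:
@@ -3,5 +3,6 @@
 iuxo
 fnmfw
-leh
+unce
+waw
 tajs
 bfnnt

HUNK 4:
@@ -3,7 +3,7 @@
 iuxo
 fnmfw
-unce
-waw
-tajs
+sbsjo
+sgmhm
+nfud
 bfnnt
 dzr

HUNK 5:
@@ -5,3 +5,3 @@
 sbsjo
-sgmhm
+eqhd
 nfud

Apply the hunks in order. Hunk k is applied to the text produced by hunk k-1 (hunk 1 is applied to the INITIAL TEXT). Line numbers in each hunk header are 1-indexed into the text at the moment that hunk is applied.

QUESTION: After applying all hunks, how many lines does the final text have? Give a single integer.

Hunk 1: at line 2 remove [ghdfp] add [iuxo,mews] -> 8 lines: ojn uqlj iuxo mews leh tajs bfnnt dzr
Hunk 2: at line 2 remove [mews] add [fnmfw] -> 8 lines: ojn uqlj iuxo fnmfw leh tajs bfnnt dzr
Hunk 3: at line 3 remove [leh] add [unce,waw] -> 9 lines: ojn uqlj iuxo fnmfw unce waw tajs bfnnt dzr
Hunk 4: at line 3 remove [unce,waw,tajs] add [sbsjo,sgmhm,nfud] -> 9 lines: ojn uqlj iuxo fnmfw sbsjo sgmhm nfud bfnnt dzr
Hunk 5: at line 5 remove [sgmhm] add [eqhd] -> 9 lines: ojn uqlj iuxo fnmfw sbsjo eqhd nfud bfnnt dzr
Final line count: 9

Answer: 9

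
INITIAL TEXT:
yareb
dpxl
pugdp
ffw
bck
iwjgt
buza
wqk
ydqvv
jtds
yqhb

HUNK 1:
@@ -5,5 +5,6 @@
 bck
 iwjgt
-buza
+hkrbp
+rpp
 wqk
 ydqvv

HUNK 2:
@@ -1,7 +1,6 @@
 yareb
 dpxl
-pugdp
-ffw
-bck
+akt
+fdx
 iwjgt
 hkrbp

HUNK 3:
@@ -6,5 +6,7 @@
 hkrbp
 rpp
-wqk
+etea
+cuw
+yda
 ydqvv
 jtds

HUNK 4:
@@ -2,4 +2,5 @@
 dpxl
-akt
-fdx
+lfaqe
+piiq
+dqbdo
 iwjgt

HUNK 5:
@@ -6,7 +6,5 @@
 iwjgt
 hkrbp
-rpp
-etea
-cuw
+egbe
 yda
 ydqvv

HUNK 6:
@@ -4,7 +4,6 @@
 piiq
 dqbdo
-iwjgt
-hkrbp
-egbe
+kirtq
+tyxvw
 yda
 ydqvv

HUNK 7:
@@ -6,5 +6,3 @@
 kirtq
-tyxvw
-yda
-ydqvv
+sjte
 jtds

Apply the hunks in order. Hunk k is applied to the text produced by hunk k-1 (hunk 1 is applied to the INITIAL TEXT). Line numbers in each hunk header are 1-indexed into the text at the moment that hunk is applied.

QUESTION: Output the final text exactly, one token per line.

Hunk 1: at line 5 remove [buza] add [hkrbp,rpp] -> 12 lines: yareb dpxl pugdp ffw bck iwjgt hkrbp rpp wqk ydqvv jtds yqhb
Hunk 2: at line 1 remove [pugdp,ffw,bck] add [akt,fdx] -> 11 lines: yareb dpxl akt fdx iwjgt hkrbp rpp wqk ydqvv jtds yqhb
Hunk 3: at line 6 remove [wqk] add [etea,cuw,yda] -> 13 lines: yareb dpxl akt fdx iwjgt hkrbp rpp etea cuw yda ydqvv jtds yqhb
Hunk 4: at line 2 remove [akt,fdx] add [lfaqe,piiq,dqbdo] -> 14 lines: yareb dpxl lfaqe piiq dqbdo iwjgt hkrbp rpp etea cuw yda ydqvv jtds yqhb
Hunk 5: at line 6 remove [rpp,etea,cuw] add [egbe] -> 12 lines: yareb dpxl lfaqe piiq dqbdo iwjgt hkrbp egbe yda ydqvv jtds yqhb
Hunk 6: at line 4 remove [iwjgt,hkrbp,egbe] add [kirtq,tyxvw] -> 11 lines: yareb dpxl lfaqe piiq dqbdo kirtq tyxvw yda ydqvv jtds yqhb
Hunk 7: at line 6 remove [tyxvw,yda,ydqvv] add [sjte] -> 9 lines: yareb dpxl lfaqe piiq dqbdo kirtq sjte jtds yqhb

Answer: yareb
dpxl
lfaqe
piiq
dqbdo
kirtq
sjte
jtds
yqhb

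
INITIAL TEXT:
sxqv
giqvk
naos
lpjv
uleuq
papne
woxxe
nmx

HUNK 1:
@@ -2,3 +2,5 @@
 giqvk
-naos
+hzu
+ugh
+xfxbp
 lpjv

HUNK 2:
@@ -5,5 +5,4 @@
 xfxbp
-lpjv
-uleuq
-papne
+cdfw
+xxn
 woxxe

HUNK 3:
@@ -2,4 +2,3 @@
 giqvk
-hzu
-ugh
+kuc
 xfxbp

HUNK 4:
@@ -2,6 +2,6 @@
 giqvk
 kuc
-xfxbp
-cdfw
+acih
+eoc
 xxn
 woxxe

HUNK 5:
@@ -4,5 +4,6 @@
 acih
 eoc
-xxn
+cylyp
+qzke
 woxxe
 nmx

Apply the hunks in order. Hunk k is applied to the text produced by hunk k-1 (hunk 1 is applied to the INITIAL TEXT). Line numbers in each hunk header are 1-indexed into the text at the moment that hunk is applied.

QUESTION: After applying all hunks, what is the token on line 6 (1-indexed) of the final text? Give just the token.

Answer: cylyp

Derivation:
Hunk 1: at line 2 remove [naos] add [hzu,ugh,xfxbp] -> 10 lines: sxqv giqvk hzu ugh xfxbp lpjv uleuq papne woxxe nmx
Hunk 2: at line 5 remove [lpjv,uleuq,papne] add [cdfw,xxn] -> 9 lines: sxqv giqvk hzu ugh xfxbp cdfw xxn woxxe nmx
Hunk 3: at line 2 remove [hzu,ugh] add [kuc] -> 8 lines: sxqv giqvk kuc xfxbp cdfw xxn woxxe nmx
Hunk 4: at line 2 remove [xfxbp,cdfw] add [acih,eoc] -> 8 lines: sxqv giqvk kuc acih eoc xxn woxxe nmx
Hunk 5: at line 4 remove [xxn] add [cylyp,qzke] -> 9 lines: sxqv giqvk kuc acih eoc cylyp qzke woxxe nmx
Final line 6: cylyp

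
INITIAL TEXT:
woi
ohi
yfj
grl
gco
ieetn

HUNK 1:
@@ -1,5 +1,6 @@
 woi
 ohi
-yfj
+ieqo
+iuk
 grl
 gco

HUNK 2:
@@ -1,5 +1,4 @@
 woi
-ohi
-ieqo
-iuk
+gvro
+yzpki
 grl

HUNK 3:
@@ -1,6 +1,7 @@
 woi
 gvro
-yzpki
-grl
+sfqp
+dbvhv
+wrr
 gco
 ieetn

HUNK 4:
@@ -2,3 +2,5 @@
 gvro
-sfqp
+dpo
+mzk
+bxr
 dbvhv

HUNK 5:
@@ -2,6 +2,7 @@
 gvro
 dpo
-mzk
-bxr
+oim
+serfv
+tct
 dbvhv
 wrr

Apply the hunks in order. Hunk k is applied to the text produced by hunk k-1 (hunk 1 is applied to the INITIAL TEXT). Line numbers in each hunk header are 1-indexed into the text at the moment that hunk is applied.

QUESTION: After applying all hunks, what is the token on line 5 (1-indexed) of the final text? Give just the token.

Answer: serfv

Derivation:
Hunk 1: at line 1 remove [yfj] add [ieqo,iuk] -> 7 lines: woi ohi ieqo iuk grl gco ieetn
Hunk 2: at line 1 remove [ohi,ieqo,iuk] add [gvro,yzpki] -> 6 lines: woi gvro yzpki grl gco ieetn
Hunk 3: at line 1 remove [yzpki,grl] add [sfqp,dbvhv,wrr] -> 7 lines: woi gvro sfqp dbvhv wrr gco ieetn
Hunk 4: at line 2 remove [sfqp] add [dpo,mzk,bxr] -> 9 lines: woi gvro dpo mzk bxr dbvhv wrr gco ieetn
Hunk 5: at line 2 remove [mzk,bxr] add [oim,serfv,tct] -> 10 lines: woi gvro dpo oim serfv tct dbvhv wrr gco ieetn
Final line 5: serfv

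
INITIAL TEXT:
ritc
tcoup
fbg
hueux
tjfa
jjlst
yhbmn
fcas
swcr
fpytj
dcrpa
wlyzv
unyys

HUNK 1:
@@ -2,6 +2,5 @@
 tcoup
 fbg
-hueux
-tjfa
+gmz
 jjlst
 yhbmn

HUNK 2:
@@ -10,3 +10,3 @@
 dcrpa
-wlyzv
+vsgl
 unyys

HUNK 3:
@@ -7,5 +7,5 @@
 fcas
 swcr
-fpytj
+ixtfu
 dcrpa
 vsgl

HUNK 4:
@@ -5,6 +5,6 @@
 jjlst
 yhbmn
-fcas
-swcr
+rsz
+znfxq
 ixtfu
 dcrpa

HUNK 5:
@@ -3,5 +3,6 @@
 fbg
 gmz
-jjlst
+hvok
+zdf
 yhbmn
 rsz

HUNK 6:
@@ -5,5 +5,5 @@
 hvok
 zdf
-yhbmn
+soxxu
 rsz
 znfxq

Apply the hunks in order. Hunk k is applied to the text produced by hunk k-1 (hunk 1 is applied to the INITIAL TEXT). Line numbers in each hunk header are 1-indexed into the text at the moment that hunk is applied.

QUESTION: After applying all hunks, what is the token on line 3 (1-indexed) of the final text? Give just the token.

Answer: fbg

Derivation:
Hunk 1: at line 2 remove [hueux,tjfa] add [gmz] -> 12 lines: ritc tcoup fbg gmz jjlst yhbmn fcas swcr fpytj dcrpa wlyzv unyys
Hunk 2: at line 10 remove [wlyzv] add [vsgl] -> 12 lines: ritc tcoup fbg gmz jjlst yhbmn fcas swcr fpytj dcrpa vsgl unyys
Hunk 3: at line 7 remove [fpytj] add [ixtfu] -> 12 lines: ritc tcoup fbg gmz jjlst yhbmn fcas swcr ixtfu dcrpa vsgl unyys
Hunk 4: at line 5 remove [fcas,swcr] add [rsz,znfxq] -> 12 lines: ritc tcoup fbg gmz jjlst yhbmn rsz znfxq ixtfu dcrpa vsgl unyys
Hunk 5: at line 3 remove [jjlst] add [hvok,zdf] -> 13 lines: ritc tcoup fbg gmz hvok zdf yhbmn rsz znfxq ixtfu dcrpa vsgl unyys
Hunk 6: at line 5 remove [yhbmn] add [soxxu] -> 13 lines: ritc tcoup fbg gmz hvok zdf soxxu rsz znfxq ixtfu dcrpa vsgl unyys
Final line 3: fbg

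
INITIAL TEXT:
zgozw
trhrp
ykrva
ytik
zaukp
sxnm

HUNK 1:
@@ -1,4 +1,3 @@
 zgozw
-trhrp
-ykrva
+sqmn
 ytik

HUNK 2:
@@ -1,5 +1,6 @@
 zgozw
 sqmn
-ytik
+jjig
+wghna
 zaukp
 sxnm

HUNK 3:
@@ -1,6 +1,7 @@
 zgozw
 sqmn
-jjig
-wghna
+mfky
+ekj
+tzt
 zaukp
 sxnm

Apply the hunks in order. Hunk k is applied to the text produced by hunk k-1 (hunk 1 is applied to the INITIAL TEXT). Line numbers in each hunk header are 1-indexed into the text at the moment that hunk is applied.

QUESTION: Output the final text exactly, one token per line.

Hunk 1: at line 1 remove [trhrp,ykrva] add [sqmn] -> 5 lines: zgozw sqmn ytik zaukp sxnm
Hunk 2: at line 1 remove [ytik] add [jjig,wghna] -> 6 lines: zgozw sqmn jjig wghna zaukp sxnm
Hunk 3: at line 1 remove [jjig,wghna] add [mfky,ekj,tzt] -> 7 lines: zgozw sqmn mfky ekj tzt zaukp sxnm

Answer: zgozw
sqmn
mfky
ekj
tzt
zaukp
sxnm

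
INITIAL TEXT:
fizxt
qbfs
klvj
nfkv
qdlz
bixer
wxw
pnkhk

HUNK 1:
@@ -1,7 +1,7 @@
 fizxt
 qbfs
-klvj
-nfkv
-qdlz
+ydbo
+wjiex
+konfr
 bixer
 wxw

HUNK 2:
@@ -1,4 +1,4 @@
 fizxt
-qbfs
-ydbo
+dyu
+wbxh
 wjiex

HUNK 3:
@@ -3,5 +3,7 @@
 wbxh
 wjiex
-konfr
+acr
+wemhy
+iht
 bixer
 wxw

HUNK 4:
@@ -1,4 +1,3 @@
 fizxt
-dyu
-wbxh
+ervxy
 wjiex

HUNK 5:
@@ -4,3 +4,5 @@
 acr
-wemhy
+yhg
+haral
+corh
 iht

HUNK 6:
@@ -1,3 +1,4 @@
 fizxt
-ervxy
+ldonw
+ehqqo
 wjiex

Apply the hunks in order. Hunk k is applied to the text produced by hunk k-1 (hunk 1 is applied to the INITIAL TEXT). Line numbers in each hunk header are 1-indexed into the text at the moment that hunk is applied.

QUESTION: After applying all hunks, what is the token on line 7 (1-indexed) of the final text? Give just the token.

Answer: haral

Derivation:
Hunk 1: at line 1 remove [klvj,nfkv,qdlz] add [ydbo,wjiex,konfr] -> 8 lines: fizxt qbfs ydbo wjiex konfr bixer wxw pnkhk
Hunk 2: at line 1 remove [qbfs,ydbo] add [dyu,wbxh] -> 8 lines: fizxt dyu wbxh wjiex konfr bixer wxw pnkhk
Hunk 3: at line 3 remove [konfr] add [acr,wemhy,iht] -> 10 lines: fizxt dyu wbxh wjiex acr wemhy iht bixer wxw pnkhk
Hunk 4: at line 1 remove [dyu,wbxh] add [ervxy] -> 9 lines: fizxt ervxy wjiex acr wemhy iht bixer wxw pnkhk
Hunk 5: at line 4 remove [wemhy] add [yhg,haral,corh] -> 11 lines: fizxt ervxy wjiex acr yhg haral corh iht bixer wxw pnkhk
Hunk 6: at line 1 remove [ervxy] add [ldonw,ehqqo] -> 12 lines: fizxt ldonw ehqqo wjiex acr yhg haral corh iht bixer wxw pnkhk
Final line 7: haral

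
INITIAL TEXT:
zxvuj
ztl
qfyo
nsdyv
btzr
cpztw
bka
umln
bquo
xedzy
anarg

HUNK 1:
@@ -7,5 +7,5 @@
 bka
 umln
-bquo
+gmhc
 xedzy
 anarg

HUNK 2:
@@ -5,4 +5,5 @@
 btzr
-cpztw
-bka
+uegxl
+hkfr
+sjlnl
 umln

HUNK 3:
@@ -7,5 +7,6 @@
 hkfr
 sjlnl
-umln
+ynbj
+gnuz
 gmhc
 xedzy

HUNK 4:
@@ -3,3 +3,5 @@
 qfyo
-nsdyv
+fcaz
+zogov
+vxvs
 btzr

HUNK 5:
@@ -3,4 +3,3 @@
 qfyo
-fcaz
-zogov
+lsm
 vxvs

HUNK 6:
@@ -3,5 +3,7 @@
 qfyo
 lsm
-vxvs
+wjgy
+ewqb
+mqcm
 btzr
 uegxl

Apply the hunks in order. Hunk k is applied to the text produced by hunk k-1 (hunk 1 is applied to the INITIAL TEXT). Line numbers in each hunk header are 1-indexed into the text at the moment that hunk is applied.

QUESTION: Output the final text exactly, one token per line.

Hunk 1: at line 7 remove [bquo] add [gmhc] -> 11 lines: zxvuj ztl qfyo nsdyv btzr cpztw bka umln gmhc xedzy anarg
Hunk 2: at line 5 remove [cpztw,bka] add [uegxl,hkfr,sjlnl] -> 12 lines: zxvuj ztl qfyo nsdyv btzr uegxl hkfr sjlnl umln gmhc xedzy anarg
Hunk 3: at line 7 remove [umln] add [ynbj,gnuz] -> 13 lines: zxvuj ztl qfyo nsdyv btzr uegxl hkfr sjlnl ynbj gnuz gmhc xedzy anarg
Hunk 4: at line 3 remove [nsdyv] add [fcaz,zogov,vxvs] -> 15 lines: zxvuj ztl qfyo fcaz zogov vxvs btzr uegxl hkfr sjlnl ynbj gnuz gmhc xedzy anarg
Hunk 5: at line 3 remove [fcaz,zogov] add [lsm] -> 14 lines: zxvuj ztl qfyo lsm vxvs btzr uegxl hkfr sjlnl ynbj gnuz gmhc xedzy anarg
Hunk 6: at line 3 remove [vxvs] add [wjgy,ewqb,mqcm] -> 16 lines: zxvuj ztl qfyo lsm wjgy ewqb mqcm btzr uegxl hkfr sjlnl ynbj gnuz gmhc xedzy anarg

Answer: zxvuj
ztl
qfyo
lsm
wjgy
ewqb
mqcm
btzr
uegxl
hkfr
sjlnl
ynbj
gnuz
gmhc
xedzy
anarg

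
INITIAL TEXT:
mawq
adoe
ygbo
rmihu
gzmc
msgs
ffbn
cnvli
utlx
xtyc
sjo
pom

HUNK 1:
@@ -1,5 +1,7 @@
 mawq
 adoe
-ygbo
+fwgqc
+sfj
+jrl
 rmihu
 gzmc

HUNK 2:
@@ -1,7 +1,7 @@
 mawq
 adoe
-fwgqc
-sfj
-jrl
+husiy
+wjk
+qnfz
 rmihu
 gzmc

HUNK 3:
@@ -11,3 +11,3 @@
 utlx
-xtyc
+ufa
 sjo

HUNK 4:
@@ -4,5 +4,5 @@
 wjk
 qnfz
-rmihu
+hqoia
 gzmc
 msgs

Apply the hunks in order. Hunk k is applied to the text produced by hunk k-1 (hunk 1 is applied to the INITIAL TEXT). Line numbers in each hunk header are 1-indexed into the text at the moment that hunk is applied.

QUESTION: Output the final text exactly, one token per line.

Answer: mawq
adoe
husiy
wjk
qnfz
hqoia
gzmc
msgs
ffbn
cnvli
utlx
ufa
sjo
pom

Derivation:
Hunk 1: at line 1 remove [ygbo] add [fwgqc,sfj,jrl] -> 14 lines: mawq adoe fwgqc sfj jrl rmihu gzmc msgs ffbn cnvli utlx xtyc sjo pom
Hunk 2: at line 1 remove [fwgqc,sfj,jrl] add [husiy,wjk,qnfz] -> 14 lines: mawq adoe husiy wjk qnfz rmihu gzmc msgs ffbn cnvli utlx xtyc sjo pom
Hunk 3: at line 11 remove [xtyc] add [ufa] -> 14 lines: mawq adoe husiy wjk qnfz rmihu gzmc msgs ffbn cnvli utlx ufa sjo pom
Hunk 4: at line 4 remove [rmihu] add [hqoia] -> 14 lines: mawq adoe husiy wjk qnfz hqoia gzmc msgs ffbn cnvli utlx ufa sjo pom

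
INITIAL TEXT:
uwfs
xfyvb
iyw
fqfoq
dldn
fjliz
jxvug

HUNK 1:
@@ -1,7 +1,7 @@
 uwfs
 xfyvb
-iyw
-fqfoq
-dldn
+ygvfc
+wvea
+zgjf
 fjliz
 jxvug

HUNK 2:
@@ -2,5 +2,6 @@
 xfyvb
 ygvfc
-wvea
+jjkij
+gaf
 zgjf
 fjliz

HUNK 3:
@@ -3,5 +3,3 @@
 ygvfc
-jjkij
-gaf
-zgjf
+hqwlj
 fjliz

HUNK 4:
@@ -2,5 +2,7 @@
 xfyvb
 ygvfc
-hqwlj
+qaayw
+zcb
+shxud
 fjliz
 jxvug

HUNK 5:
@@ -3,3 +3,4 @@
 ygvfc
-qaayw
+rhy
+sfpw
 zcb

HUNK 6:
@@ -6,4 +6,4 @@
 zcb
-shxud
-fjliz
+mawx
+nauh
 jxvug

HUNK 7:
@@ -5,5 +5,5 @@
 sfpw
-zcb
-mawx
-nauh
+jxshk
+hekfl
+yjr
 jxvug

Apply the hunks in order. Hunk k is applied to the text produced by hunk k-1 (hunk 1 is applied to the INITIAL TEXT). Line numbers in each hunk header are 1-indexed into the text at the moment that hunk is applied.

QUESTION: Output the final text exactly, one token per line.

Answer: uwfs
xfyvb
ygvfc
rhy
sfpw
jxshk
hekfl
yjr
jxvug

Derivation:
Hunk 1: at line 1 remove [iyw,fqfoq,dldn] add [ygvfc,wvea,zgjf] -> 7 lines: uwfs xfyvb ygvfc wvea zgjf fjliz jxvug
Hunk 2: at line 2 remove [wvea] add [jjkij,gaf] -> 8 lines: uwfs xfyvb ygvfc jjkij gaf zgjf fjliz jxvug
Hunk 3: at line 3 remove [jjkij,gaf,zgjf] add [hqwlj] -> 6 lines: uwfs xfyvb ygvfc hqwlj fjliz jxvug
Hunk 4: at line 2 remove [hqwlj] add [qaayw,zcb,shxud] -> 8 lines: uwfs xfyvb ygvfc qaayw zcb shxud fjliz jxvug
Hunk 5: at line 3 remove [qaayw] add [rhy,sfpw] -> 9 lines: uwfs xfyvb ygvfc rhy sfpw zcb shxud fjliz jxvug
Hunk 6: at line 6 remove [shxud,fjliz] add [mawx,nauh] -> 9 lines: uwfs xfyvb ygvfc rhy sfpw zcb mawx nauh jxvug
Hunk 7: at line 5 remove [zcb,mawx,nauh] add [jxshk,hekfl,yjr] -> 9 lines: uwfs xfyvb ygvfc rhy sfpw jxshk hekfl yjr jxvug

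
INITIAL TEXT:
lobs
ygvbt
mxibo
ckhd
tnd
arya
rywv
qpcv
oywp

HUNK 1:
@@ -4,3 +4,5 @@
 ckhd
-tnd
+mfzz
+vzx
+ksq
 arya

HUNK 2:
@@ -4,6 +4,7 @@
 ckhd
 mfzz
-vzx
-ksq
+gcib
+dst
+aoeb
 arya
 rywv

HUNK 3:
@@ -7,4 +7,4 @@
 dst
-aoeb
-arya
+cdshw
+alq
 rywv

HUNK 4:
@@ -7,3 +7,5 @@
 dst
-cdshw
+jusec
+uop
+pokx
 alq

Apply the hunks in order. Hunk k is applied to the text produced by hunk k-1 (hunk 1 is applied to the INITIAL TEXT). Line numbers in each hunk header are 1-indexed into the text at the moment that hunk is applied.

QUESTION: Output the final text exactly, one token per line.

Hunk 1: at line 4 remove [tnd] add [mfzz,vzx,ksq] -> 11 lines: lobs ygvbt mxibo ckhd mfzz vzx ksq arya rywv qpcv oywp
Hunk 2: at line 4 remove [vzx,ksq] add [gcib,dst,aoeb] -> 12 lines: lobs ygvbt mxibo ckhd mfzz gcib dst aoeb arya rywv qpcv oywp
Hunk 3: at line 7 remove [aoeb,arya] add [cdshw,alq] -> 12 lines: lobs ygvbt mxibo ckhd mfzz gcib dst cdshw alq rywv qpcv oywp
Hunk 4: at line 7 remove [cdshw] add [jusec,uop,pokx] -> 14 lines: lobs ygvbt mxibo ckhd mfzz gcib dst jusec uop pokx alq rywv qpcv oywp

Answer: lobs
ygvbt
mxibo
ckhd
mfzz
gcib
dst
jusec
uop
pokx
alq
rywv
qpcv
oywp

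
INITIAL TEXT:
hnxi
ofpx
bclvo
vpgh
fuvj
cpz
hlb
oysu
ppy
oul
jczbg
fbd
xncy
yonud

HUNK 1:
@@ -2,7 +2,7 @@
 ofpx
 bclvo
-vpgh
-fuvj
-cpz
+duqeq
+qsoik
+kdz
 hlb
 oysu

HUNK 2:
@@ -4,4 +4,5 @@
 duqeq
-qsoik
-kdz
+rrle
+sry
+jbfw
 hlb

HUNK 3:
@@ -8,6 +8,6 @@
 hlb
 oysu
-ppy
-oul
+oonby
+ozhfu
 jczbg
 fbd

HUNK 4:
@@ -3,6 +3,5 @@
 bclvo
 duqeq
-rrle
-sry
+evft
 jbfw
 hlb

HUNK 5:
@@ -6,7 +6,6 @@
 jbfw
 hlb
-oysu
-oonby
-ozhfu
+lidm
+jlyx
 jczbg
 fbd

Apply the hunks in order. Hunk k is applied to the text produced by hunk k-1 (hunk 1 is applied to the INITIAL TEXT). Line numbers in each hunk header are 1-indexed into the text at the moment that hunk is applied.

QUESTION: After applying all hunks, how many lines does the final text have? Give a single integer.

Hunk 1: at line 2 remove [vpgh,fuvj,cpz] add [duqeq,qsoik,kdz] -> 14 lines: hnxi ofpx bclvo duqeq qsoik kdz hlb oysu ppy oul jczbg fbd xncy yonud
Hunk 2: at line 4 remove [qsoik,kdz] add [rrle,sry,jbfw] -> 15 lines: hnxi ofpx bclvo duqeq rrle sry jbfw hlb oysu ppy oul jczbg fbd xncy yonud
Hunk 3: at line 8 remove [ppy,oul] add [oonby,ozhfu] -> 15 lines: hnxi ofpx bclvo duqeq rrle sry jbfw hlb oysu oonby ozhfu jczbg fbd xncy yonud
Hunk 4: at line 3 remove [rrle,sry] add [evft] -> 14 lines: hnxi ofpx bclvo duqeq evft jbfw hlb oysu oonby ozhfu jczbg fbd xncy yonud
Hunk 5: at line 6 remove [oysu,oonby,ozhfu] add [lidm,jlyx] -> 13 lines: hnxi ofpx bclvo duqeq evft jbfw hlb lidm jlyx jczbg fbd xncy yonud
Final line count: 13

Answer: 13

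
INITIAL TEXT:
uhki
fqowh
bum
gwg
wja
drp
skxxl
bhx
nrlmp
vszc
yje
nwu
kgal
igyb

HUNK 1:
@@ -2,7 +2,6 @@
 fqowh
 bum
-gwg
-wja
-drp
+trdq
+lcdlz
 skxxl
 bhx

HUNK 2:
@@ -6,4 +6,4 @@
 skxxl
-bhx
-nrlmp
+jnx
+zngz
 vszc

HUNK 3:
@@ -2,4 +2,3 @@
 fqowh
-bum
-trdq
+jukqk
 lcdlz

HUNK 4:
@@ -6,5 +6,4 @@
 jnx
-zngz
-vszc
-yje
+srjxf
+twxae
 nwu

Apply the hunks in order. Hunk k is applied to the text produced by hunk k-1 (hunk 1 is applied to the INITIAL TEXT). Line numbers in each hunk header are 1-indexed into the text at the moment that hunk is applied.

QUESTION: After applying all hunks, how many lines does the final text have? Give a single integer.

Hunk 1: at line 2 remove [gwg,wja,drp] add [trdq,lcdlz] -> 13 lines: uhki fqowh bum trdq lcdlz skxxl bhx nrlmp vszc yje nwu kgal igyb
Hunk 2: at line 6 remove [bhx,nrlmp] add [jnx,zngz] -> 13 lines: uhki fqowh bum trdq lcdlz skxxl jnx zngz vszc yje nwu kgal igyb
Hunk 3: at line 2 remove [bum,trdq] add [jukqk] -> 12 lines: uhki fqowh jukqk lcdlz skxxl jnx zngz vszc yje nwu kgal igyb
Hunk 4: at line 6 remove [zngz,vszc,yje] add [srjxf,twxae] -> 11 lines: uhki fqowh jukqk lcdlz skxxl jnx srjxf twxae nwu kgal igyb
Final line count: 11

Answer: 11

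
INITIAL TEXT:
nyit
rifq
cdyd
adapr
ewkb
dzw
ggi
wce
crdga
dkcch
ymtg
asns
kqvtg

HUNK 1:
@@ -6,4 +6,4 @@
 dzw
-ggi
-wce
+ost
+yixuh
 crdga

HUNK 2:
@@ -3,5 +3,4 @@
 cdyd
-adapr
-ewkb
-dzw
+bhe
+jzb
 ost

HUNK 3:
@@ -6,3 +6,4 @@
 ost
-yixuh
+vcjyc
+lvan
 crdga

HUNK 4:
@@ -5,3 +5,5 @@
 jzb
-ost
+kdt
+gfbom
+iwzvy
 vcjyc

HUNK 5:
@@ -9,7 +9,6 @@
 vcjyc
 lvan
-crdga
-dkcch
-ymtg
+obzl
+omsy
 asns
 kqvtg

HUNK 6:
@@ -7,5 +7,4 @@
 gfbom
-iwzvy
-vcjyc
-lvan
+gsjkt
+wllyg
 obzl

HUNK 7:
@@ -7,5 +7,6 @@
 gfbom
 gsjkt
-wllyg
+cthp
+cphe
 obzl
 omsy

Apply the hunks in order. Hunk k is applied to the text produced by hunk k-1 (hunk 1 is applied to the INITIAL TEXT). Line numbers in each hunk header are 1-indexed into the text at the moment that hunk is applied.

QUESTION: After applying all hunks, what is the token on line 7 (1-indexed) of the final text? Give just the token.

Answer: gfbom

Derivation:
Hunk 1: at line 6 remove [ggi,wce] add [ost,yixuh] -> 13 lines: nyit rifq cdyd adapr ewkb dzw ost yixuh crdga dkcch ymtg asns kqvtg
Hunk 2: at line 3 remove [adapr,ewkb,dzw] add [bhe,jzb] -> 12 lines: nyit rifq cdyd bhe jzb ost yixuh crdga dkcch ymtg asns kqvtg
Hunk 3: at line 6 remove [yixuh] add [vcjyc,lvan] -> 13 lines: nyit rifq cdyd bhe jzb ost vcjyc lvan crdga dkcch ymtg asns kqvtg
Hunk 4: at line 5 remove [ost] add [kdt,gfbom,iwzvy] -> 15 lines: nyit rifq cdyd bhe jzb kdt gfbom iwzvy vcjyc lvan crdga dkcch ymtg asns kqvtg
Hunk 5: at line 9 remove [crdga,dkcch,ymtg] add [obzl,omsy] -> 14 lines: nyit rifq cdyd bhe jzb kdt gfbom iwzvy vcjyc lvan obzl omsy asns kqvtg
Hunk 6: at line 7 remove [iwzvy,vcjyc,lvan] add [gsjkt,wllyg] -> 13 lines: nyit rifq cdyd bhe jzb kdt gfbom gsjkt wllyg obzl omsy asns kqvtg
Hunk 7: at line 7 remove [wllyg] add [cthp,cphe] -> 14 lines: nyit rifq cdyd bhe jzb kdt gfbom gsjkt cthp cphe obzl omsy asns kqvtg
Final line 7: gfbom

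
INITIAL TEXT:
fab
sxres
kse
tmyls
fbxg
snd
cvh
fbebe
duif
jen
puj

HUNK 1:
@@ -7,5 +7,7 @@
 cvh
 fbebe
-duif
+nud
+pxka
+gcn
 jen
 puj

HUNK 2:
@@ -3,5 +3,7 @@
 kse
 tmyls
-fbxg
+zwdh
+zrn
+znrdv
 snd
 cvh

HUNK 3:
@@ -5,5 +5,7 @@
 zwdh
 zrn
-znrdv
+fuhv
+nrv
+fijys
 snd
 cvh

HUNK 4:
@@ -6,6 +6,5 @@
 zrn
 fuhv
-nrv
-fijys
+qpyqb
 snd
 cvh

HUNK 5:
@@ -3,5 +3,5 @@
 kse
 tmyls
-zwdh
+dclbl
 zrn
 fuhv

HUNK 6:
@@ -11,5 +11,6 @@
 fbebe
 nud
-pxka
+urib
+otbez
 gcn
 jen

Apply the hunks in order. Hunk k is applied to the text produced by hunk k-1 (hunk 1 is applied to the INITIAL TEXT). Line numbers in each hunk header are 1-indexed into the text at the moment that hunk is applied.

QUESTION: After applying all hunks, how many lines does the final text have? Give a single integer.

Hunk 1: at line 7 remove [duif] add [nud,pxka,gcn] -> 13 lines: fab sxres kse tmyls fbxg snd cvh fbebe nud pxka gcn jen puj
Hunk 2: at line 3 remove [fbxg] add [zwdh,zrn,znrdv] -> 15 lines: fab sxres kse tmyls zwdh zrn znrdv snd cvh fbebe nud pxka gcn jen puj
Hunk 3: at line 5 remove [znrdv] add [fuhv,nrv,fijys] -> 17 lines: fab sxres kse tmyls zwdh zrn fuhv nrv fijys snd cvh fbebe nud pxka gcn jen puj
Hunk 4: at line 6 remove [nrv,fijys] add [qpyqb] -> 16 lines: fab sxres kse tmyls zwdh zrn fuhv qpyqb snd cvh fbebe nud pxka gcn jen puj
Hunk 5: at line 3 remove [zwdh] add [dclbl] -> 16 lines: fab sxres kse tmyls dclbl zrn fuhv qpyqb snd cvh fbebe nud pxka gcn jen puj
Hunk 6: at line 11 remove [pxka] add [urib,otbez] -> 17 lines: fab sxres kse tmyls dclbl zrn fuhv qpyqb snd cvh fbebe nud urib otbez gcn jen puj
Final line count: 17

Answer: 17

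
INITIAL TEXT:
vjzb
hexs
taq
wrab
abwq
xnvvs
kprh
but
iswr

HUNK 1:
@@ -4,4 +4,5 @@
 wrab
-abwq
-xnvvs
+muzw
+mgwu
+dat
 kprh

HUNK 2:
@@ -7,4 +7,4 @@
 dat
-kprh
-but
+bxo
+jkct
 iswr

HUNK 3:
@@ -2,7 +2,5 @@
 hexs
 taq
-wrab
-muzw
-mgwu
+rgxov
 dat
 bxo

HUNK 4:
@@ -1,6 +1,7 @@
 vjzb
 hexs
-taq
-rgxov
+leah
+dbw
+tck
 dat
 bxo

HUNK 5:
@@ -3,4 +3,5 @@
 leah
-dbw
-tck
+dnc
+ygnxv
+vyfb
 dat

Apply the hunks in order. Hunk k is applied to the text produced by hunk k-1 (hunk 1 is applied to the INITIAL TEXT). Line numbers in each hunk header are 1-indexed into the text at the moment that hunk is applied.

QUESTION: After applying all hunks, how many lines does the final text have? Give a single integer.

Answer: 10

Derivation:
Hunk 1: at line 4 remove [abwq,xnvvs] add [muzw,mgwu,dat] -> 10 lines: vjzb hexs taq wrab muzw mgwu dat kprh but iswr
Hunk 2: at line 7 remove [kprh,but] add [bxo,jkct] -> 10 lines: vjzb hexs taq wrab muzw mgwu dat bxo jkct iswr
Hunk 3: at line 2 remove [wrab,muzw,mgwu] add [rgxov] -> 8 lines: vjzb hexs taq rgxov dat bxo jkct iswr
Hunk 4: at line 1 remove [taq,rgxov] add [leah,dbw,tck] -> 9 lines: vjzb hexs leah dbw tck dat bxo jkct iswr
Hunk 5: at line 3 remove [dbw,tck] add [dnc,ygnxv,vyfb] -> 10 lines: vjzb hexs leah dnc ygnxv vyfb dat bxo jkct iswr
Final line count: 10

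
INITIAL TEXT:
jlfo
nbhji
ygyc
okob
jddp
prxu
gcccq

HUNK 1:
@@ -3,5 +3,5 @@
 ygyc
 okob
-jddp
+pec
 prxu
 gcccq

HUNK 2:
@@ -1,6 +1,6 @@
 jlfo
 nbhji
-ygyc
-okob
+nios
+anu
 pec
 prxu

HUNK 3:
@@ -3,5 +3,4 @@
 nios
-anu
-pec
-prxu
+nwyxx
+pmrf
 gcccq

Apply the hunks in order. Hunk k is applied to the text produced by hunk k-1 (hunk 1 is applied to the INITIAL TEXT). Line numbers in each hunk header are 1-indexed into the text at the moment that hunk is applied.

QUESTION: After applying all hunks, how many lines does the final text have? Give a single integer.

Answer: 6

Derivation:
Hunk 1: at line 3 remove [jddp] add [pec] -> 7 lines: jlfo nbhji ygyc okob pec prxu gcccq
Hunk 2: at line 1 remove [ygyc,okob] add [nios,anu] -> 7 lines: jlfo nbhji nios anu pec prxu gcccq
Hunk 3: at line 3 remove [anu,pec,prxu] add [nwyxx,pmrf] -> 6 lines: jlfo nbhji nios nwyxx pmrf gcccq
Final line count: 6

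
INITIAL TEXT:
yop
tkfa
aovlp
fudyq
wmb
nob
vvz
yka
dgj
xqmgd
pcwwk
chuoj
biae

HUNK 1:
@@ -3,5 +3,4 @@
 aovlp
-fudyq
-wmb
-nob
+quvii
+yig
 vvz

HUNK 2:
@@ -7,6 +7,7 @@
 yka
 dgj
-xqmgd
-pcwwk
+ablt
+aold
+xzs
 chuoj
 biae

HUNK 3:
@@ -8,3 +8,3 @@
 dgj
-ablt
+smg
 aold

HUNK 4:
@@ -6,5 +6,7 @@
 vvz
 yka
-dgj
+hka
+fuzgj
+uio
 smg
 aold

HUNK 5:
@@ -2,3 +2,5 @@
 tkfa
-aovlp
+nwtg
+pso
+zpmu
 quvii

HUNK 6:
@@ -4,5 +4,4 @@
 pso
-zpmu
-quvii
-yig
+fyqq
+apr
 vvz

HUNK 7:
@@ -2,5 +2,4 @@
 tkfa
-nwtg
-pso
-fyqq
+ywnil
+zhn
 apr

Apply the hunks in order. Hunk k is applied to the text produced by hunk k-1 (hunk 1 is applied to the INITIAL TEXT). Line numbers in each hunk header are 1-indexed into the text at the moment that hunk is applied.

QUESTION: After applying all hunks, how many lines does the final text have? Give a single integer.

Hunk 1: at line 3 remove [fudyq,wmb,nob] add [quvii,yig] -> 12 lines: yop tkfa aovlp quvii yig vvz yka dgj xqmgd pcwwk chuoj biae
Hunk 2: at line 7 remove [xqmgd,pcwwk] add [ablt,aold,xzs] -> 13 lines: yop tkfa aovlp quvii yig vvz yka dgj ablt aold xzs chuoj biae
Hunk 3: at line 8 remove [ablt] add [smg] -> 13 lines: yop tkfa aovlp quvii yig vvz yka dgj smg aold xzs chuoj biae
Hunk 4: at line 6 remove [dgj] add [hka,fuzgj,uio] -> 15 lines: yop tkfa aovlp quvii yig vvz yka hka fuzgj uio smg aold xzs chuoj biae
Hunk 5: at line 2 remove [aovlp] add [nwtg,pso,zpmu] -> 17 lines: yop tkfa nwtg pso zpmu quvii yig vvz yka hka fuzgj uio smg aold xzs chuoj biae
Hunk 6: at line 4 remove [zpmu,quvii,yig] add [fyqq,apr] -> 16 lines: yop tkfa nwtg pso fyqq apr vvz yka hka fuzgj uio smg aold xzs chuoj biae
Hunk 7: at line 2 remove [nwtg,pso,fyqq] add [ywnil,zhn] -> 15 lines: yop tkfa ywnil zhn apr vvz yka hka fuzgj uio smg aold xzs chuoj biae
Final line count: 15

Answer: 15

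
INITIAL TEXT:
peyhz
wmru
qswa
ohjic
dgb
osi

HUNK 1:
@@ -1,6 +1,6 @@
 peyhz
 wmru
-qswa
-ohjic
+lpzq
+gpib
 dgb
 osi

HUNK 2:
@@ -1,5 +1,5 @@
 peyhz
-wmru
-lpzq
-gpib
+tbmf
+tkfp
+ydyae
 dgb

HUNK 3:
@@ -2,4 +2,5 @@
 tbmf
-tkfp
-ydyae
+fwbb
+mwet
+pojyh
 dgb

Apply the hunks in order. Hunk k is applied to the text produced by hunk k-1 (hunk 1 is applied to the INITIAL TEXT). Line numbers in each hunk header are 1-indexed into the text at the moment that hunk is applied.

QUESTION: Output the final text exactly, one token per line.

Answer: peyhz
tbmf
fwbb
mwet
pojyh
dgb
osi

Derivation:
Hunk 1: at line 1 remove [qswa,ohjic] add [lpzq,gpib] -> 6 lines: peyhz wmru lpzq gpib dgb osi
Hunk 2: at line 1 remove [wmru,lpzq,gpib] add [tbmf,tkfp,ydyae] -> 6 lines: peyhz tbmf tkfp ydyae dgb osi
Hunk 3: at line 2 remove [tkfp,ydyae] add [fwbb,mwet,pojyh] -> 7 lines: peyhz tbmf fwbb mwet pojyh dgb osi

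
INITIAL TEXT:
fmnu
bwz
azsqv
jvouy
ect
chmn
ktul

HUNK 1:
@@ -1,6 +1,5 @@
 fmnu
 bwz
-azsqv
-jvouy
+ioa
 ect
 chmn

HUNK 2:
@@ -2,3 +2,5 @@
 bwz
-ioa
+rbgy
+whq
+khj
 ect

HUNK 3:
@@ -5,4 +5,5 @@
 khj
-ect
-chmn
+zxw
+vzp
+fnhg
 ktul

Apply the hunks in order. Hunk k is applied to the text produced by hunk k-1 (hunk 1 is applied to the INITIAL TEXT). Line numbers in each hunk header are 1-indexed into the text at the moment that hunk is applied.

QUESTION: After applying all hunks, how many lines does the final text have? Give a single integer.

Answer: 9

Derivation:
Hunk 1: at line 1 remove [azsqv,jvouy] add [ioa] -> 6 lines: fmnu bwz ioa ect chmn ktul
Hunk 2: at line 2 remove [ioa] add [rbgy,whq,khj] -> 8 lines: fmnu bwz rbgy whq khj ect chmn ktul
Hunk 3: at line 5 remove [ect,chmn] add [zxw,vzp,fnhg] -> 9 lines: fmnu bwz rbgy whq khj zxw vzp fnhg ktul
Final line count: 9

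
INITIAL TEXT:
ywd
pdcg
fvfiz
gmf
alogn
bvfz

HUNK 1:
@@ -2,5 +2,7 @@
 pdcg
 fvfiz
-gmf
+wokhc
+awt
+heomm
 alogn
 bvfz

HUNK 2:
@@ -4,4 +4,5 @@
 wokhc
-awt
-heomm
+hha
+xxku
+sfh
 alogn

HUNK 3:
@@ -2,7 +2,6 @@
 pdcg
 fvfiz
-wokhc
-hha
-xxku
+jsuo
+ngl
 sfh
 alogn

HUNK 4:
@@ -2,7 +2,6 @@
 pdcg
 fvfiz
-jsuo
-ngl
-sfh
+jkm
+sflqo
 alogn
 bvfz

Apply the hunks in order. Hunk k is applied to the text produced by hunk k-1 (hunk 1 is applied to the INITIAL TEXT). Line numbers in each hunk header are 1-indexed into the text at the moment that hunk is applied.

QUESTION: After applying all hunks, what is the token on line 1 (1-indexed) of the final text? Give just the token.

Hunk 1: at line 2 remove [gmf] add [wokhc,awt,heomm] -> 8 lines: ywd pdcg fvfiz wokhc awt heomm alogn bvfz
Hunk 2: at line 4 remove [awt,heomm] add [hha,xxku,sfh] -> 9 lines: ywd pdcg fvfiz wokhc hha xxku sfh alogn bvfz
Hunk 3: at line 2 remove [wokhc,hha,xxku] add [jsuo,ngl] -> 8 lines: ywd pdcg fvfiz jsuo ngl sfh alogn bvfz
Hunk 4: at line 2 remove [jsuo,ngl,sfh] add [jkm,sflqo] -> 7 lines: ywd pdcg fvfiz jkm sflqo alogn bvfz
Final line 1: ywd

Answer: ywd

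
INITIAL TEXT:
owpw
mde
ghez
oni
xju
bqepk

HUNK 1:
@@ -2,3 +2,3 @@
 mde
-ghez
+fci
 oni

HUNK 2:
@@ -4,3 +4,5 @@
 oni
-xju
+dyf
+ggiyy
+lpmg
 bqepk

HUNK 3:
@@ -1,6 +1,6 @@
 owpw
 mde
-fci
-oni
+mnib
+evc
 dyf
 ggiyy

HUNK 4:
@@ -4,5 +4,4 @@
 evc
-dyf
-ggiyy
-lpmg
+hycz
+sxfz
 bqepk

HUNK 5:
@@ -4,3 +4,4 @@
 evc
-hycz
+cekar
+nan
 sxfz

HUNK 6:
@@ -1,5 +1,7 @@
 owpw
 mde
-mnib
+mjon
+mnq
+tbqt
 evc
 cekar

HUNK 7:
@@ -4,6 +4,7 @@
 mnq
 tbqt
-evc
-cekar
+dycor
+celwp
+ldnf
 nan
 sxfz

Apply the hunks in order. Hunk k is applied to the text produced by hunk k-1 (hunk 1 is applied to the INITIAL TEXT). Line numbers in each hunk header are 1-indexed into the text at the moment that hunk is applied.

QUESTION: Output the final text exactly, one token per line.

Answer: owpw
mde
mjon
mnq
tbqt
dycor
celwp
ldnf
nan
sxfz
bqepk

Derivation:
Hunk 1: at line 2 remove [ghez] add [fci] -> 6 lines: owpw mde fci oni xju bqepk
Hunk 2: at line 4 remove [xju] add [dyf,ggiyy,lpmg] -> 8 lines: owpw mde fci oni dyf ggiyy lpmg bqepk
Hunk 3: at line 1 remove [fci,oni] add [mnib,evc] -> 8 lines: owpw mde mnib evc dyf ggiyy lpmg bqepk
Hunk 4: at line 4 remove [dyf,ggiyy,lpmg] add [hycz,sxfz] -> 7 lines: owpw mde mnib evc hycz sxfz bqepk
Hunk 5: at line 4 remove [hycz] add [cekar,nan] -> 8 lines: owpw mde mnib evc cekar nan sxfz bqepk
Hunk 6: at line 1 remove [mnib] add [mjon,mnq,tbqt] -> 10 lines: owpw mde mjon mnq tbqt evc cekar nan sxfz bqepk
Hunk 7: at line 4 remove [evc,cekar] add [dycor,celwp,ldnf] -> 11 lines: owpw mde mjon mnq tbqt dycor celwp ldnf nan sxfz bqepk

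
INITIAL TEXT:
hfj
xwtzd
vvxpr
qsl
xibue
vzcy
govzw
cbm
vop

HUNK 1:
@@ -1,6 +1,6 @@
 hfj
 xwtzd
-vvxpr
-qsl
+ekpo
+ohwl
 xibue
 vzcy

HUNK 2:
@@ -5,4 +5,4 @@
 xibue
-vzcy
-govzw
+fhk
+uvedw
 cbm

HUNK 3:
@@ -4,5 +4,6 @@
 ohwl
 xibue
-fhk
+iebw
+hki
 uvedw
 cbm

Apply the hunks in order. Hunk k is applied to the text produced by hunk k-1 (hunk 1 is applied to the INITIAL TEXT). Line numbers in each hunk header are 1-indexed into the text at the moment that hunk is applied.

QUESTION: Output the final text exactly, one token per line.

Hunk 1: at line 1 remove [vvxpr,qsl] add [ekpo,ohwl] -> 9 lines: hfj xwtzd ekpo ohwl xibue vzcy govzw cbm vop
Hunk 2: at line 5 remove [vzcy,govzw] add [fhk,uvedw] -> 9 lines: hfj xwtzd ekpo ohwl xibue fhk uvedw cbm vop
Hunk 3: at line 4 remove [fhk] add [iebw,hki] -> 10 lines: hfj xwtzd ekpo ohwl xibue iebw hki uvedw cbm vop

Answer: hfj
xwtzd
ekpo
ohwl
xibue
iebw
hki
uvedw
cbm
vop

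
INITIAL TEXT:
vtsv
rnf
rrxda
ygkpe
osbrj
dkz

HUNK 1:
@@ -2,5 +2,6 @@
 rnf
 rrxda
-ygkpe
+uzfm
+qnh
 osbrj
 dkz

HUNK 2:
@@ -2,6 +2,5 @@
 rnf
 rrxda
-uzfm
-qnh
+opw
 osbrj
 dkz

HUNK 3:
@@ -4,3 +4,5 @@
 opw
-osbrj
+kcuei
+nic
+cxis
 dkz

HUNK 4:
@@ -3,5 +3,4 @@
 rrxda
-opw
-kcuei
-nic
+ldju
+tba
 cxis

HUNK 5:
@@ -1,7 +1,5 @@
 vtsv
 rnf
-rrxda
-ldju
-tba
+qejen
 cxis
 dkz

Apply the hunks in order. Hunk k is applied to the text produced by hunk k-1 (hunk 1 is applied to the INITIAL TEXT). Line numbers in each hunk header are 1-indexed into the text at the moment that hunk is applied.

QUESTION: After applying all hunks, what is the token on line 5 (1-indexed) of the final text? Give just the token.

Hunk 1: at line 2 remove [ygkpe] add [uzfm,qnh] -> 7 lines: vtsv rnf rrxda uzfm qnh osbrj dkz
Hunk 2: at line 2 remove [uzfm,qnh] add [opw] -> 6 lines: vtsv rnf rrxda opw osbrj dkz
Hunk 3: at line 4 remove [osbrj] add [kcuei,nic,cxis] -> 8 lines: vtsv rnf rrxda opw kcuei nic cxis dkz
Hunk 4: at line 3 remove [opw,kcuei,nic] add [ldju,tba] -> 7 lines: vtsv rnf rrxda ldju tba cxis dkz
Hunk 5: at line 1 remove [rrxda,ldju,tba] add [qejen] -> 5 lines: vtsv rnf qejen cxis dkz
Final line 5: dkz

Answer: dkz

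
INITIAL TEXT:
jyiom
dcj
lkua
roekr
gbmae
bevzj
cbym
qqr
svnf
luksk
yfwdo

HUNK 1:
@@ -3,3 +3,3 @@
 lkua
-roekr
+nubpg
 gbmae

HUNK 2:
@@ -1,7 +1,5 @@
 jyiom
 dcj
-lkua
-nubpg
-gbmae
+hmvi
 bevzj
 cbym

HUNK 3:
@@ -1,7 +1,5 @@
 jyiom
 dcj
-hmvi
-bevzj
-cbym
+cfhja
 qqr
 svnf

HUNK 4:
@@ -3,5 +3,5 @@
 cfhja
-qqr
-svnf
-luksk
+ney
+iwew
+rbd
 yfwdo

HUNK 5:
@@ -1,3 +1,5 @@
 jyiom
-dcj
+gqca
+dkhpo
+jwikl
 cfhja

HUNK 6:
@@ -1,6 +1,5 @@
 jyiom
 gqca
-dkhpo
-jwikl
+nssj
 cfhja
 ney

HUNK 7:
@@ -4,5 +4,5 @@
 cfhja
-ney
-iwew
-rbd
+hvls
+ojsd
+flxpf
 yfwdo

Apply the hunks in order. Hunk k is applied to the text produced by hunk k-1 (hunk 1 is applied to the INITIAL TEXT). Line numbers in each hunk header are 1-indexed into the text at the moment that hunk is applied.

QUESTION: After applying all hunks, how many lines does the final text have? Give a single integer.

Hunk 1: at line 3 remove [roekr] add [nubpg] -> 11 lines: jyiom dcj lkua nubpg gbmae bevzj cbym qqr svnf luksk yfwdo
Hunk 2: at line 1 remove [lkua,nubpg,gbmae] add [hmvi] -> 9 lines: jyiom dcj hmvi bevzj cbym qqr svnf luksk yfwdo
Hunk 3: at line 1 remove [hmvi,bevzj,cbym] add [cfhja] -> 7 lines: jyiom dcj cfhja qqr svnf luksk yfwdo
Hunk 4: at line 3 remove [qqr,svnf,luksk] add [ney,iwew,rbd] -> 7 lines: jyiom dcj cfhja ney iwew rbd yfwdo
Hunk 5: at line 1 remove [dcj] add [gqca,dkhpo,jwikl] -> 9 lines: jyiom gqca dkhpo jwikl cfhja ney iwew rbd yfwdo
Hunk 6: at line 1 remove [dkhpo,jwikl] add [nssj] -> 8 lines: jyiom gqca nssj cfhja ney iwew rbd yfwdo
Hunk 7: at line 4 remove [ney,iwew,rbd] add [hvls,ojsd,flxpf] -> 8 lines: jyiom gqca nssj cfhja hvls ojsd flxpf yfwdo
Final line count: 8

Answer: 8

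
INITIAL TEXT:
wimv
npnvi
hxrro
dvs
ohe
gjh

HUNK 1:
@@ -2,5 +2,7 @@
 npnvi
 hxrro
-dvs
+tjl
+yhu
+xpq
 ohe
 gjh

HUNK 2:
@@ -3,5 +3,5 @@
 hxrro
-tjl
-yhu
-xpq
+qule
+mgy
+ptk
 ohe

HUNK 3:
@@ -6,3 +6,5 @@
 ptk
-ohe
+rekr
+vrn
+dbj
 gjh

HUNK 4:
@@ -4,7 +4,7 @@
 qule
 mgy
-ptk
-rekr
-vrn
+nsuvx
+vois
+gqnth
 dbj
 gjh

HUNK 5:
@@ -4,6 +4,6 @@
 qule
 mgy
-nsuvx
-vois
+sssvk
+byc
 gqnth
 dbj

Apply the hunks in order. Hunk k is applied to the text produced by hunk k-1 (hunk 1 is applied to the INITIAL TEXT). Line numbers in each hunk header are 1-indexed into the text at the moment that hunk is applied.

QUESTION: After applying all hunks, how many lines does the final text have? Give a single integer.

Answer: 10

Derivation:
Hunk 1: at line 2 remove [dvs] add [tjl,yhu,xpq] -> 8 lines: wimv npnvi hxrro tjl yhu xpq ohe gjh
Hunk 2: at line 3 remove [tjl,yhu,xpq] add [qule,mgy,ptk] -> 8 lines: wimv npnvi hxrro qule mgy ptk ohe gjh
Hunk 3: at line 6 remove [ohe] add [rekr,vrn,dbj] -> 10 lines: wimv npnvi hxrro qule mgy ptk rekr vrn dbj gjh
Hunk 4: at line 4 remove [ptk,rekr,vrn] add [nsuvx,vois,gqnth] -> 10 lines: wimv npnvi hxrro qule mgy nsuvx vois gqnth dbj gjh
Hunk 5: at line 4 remove [nsuvx,vois] add [sssvk,byc] -> 10 lines: wimv npnvi hxrro qule mgy sssvk byc gqnth dbj gjh
Final line count: 10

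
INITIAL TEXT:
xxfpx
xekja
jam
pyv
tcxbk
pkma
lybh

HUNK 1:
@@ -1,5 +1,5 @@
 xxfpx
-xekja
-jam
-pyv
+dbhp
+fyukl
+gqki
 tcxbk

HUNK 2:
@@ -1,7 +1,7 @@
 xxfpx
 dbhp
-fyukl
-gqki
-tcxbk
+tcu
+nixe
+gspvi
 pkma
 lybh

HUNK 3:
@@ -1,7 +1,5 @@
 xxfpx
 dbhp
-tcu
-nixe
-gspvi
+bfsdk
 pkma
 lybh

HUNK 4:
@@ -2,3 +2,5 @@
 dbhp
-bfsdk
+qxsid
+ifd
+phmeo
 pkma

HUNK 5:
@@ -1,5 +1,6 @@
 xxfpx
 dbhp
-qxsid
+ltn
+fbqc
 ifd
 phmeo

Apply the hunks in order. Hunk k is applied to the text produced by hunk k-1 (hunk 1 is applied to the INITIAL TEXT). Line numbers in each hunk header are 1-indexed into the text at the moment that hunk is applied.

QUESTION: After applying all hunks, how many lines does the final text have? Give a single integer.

Hunk 1: at line 1 remove [xekja,jam,pyv] add [dbhp,fyukl,gqki] -> 7 lines: xxfpx dbhp fyukl gqki tcxbk pkma lybh
Hunk 2: at line 1 remove [fyukl,gqki,tcxbk] add [tcu,nixe,gspvi] -> 7 lines: xxfpx dbhp tcu nixe gspvi pkma lybh
Hunk 3: at line 1 remove [tcu,nixe,gspvi] add [bfsdk] -> 5 lines: xxfpx dbhp bfsdk pkma lybh
Hunk 4: at line 2 remove [bfsdk] add [qxsid,ifd,phmeo] -> 7 lines: xxfpx dbhp qxsid ifd phmeo pkma lybh
Hunk 5: at line 1 remove [qxsid] add [ltn,fbqc] -> 8 lines: xxfpx dbhp ltn fbqc ifd phmeo pkma lybh
Final line count: 8

Answer: 8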